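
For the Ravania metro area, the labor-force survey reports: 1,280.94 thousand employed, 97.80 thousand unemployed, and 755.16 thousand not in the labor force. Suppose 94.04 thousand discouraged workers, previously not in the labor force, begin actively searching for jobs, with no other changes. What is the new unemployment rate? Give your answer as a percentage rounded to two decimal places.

New unemployment rate ≈ 13.03%.

Initially, labor force = 1,280.94 + 97.80 = 1,378.74 thousand, so u = 97.80/1,378.74 = 7.09%.
After the change, unemployed and labor force both rise by 94.04 → E = 1,280.94, U = 191.84, labor force = 1,472.78 thousand.
New unemployment rate = 191.84 / 1,472.78 = 13.03%.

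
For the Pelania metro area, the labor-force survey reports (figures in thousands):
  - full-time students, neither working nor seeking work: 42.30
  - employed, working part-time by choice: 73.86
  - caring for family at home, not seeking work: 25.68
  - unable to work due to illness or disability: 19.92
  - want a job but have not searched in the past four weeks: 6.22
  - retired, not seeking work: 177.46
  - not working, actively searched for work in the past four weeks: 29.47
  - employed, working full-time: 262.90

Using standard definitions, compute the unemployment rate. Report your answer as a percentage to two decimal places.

Unemployment rate ≈ 8.05%.

Employed = 73.86 + 262.90 = 336.76 thousand.
Unemployed = 29.47 thousand.
Labor force = 336.76 + 29.47 = 366.23 thousand.
Unemployment rate = 29.47 / 366.23 = 8.05%.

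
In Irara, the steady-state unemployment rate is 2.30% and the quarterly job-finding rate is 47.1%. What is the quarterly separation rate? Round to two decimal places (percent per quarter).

Separation rate ≈ 1.11% per quarter.

From u* = s/(s+f): s = u·f/(1−u).
s = 0.0230 × 47.1 / (1 − 0.0230) = 1.0833 / 0.9770 ≈ 1.11% per quarter.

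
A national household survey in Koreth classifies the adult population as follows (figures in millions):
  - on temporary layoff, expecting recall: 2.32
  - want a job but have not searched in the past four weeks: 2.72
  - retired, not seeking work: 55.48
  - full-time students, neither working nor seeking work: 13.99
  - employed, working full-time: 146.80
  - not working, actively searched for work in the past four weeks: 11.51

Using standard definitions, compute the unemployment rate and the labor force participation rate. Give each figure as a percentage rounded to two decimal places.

Unemployment rate ≈ 8.61%; labor force participation rate ≈ 68.99%.

Employed = 146.80 million.
Unemployed = 2.32 + 11.51 = 13.83 million (jobless and actively searching, or on temporary layoff).
Labor force = 146.80 + 13.83 = 160.63 million.
Not in labor force = 2.72 + 55.48 + 13.99 = 72.19 million (those not working and not actively searching are outside the labor force — including those who want a job but have given up searching).
Civilian working-age population = 160.63 + 72.19 = 232.82 million.
Unemployment rate = 13.83 / 160.63 = 8.61%.
Labor force participation rate = 160.63 / 232.82 = 68.99%.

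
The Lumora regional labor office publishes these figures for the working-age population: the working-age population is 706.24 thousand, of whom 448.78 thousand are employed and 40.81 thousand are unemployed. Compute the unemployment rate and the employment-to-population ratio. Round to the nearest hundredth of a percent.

Unemployment rate ≈ 8.34%; employment-population ratio ≈ 63.54%.

Labor force = employed + unemployed = 448.78 + 40.81 = 489.59 thousand.
Unemployment rate = 40.81 / 489.59 = 8.34%.
Employment-population ratio = 448.78 / 706.24 = 63.54%.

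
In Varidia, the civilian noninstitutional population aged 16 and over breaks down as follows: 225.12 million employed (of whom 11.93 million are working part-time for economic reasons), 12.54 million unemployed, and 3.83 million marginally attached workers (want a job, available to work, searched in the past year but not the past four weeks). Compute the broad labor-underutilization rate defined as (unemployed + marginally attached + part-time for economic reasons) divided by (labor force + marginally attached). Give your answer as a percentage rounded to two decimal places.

Labor force = 225.12 + 12.54 = 237.66 million.
Numerator = 12.54 + 3.83 + 11.93 = 28.30 million.
Denominator = 237.66 + 3.83 = 241.49 million.
Broad rate = 28.30 / 241.49 = 11.72%.

Broad underutilization rate ≈ 11.72%.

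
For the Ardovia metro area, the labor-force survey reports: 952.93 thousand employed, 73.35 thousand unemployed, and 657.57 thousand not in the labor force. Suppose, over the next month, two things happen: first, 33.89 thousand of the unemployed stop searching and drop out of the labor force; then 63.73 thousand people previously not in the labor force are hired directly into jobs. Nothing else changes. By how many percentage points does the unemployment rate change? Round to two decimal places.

Initially, labor force = 952.93 + 73.35 = 1,026.28 thousand, so u = 73.35/1,026.28 = 7.15%.
After the first change, unemployed and labor force both fall by 33.89 → E = 952.93, U = 39.46, labor force = 992.39 thousand.
After the second change, employed and labor force both rise by 63.73; unemployed unchanged → E = 1,016.66, U = 39.46, labor force = 1,056.12 thousand.
New unemployment rate = 39.46 / 1,056.12 = 3.74%.
Change = 3.74% − 7.15% = −3.41 percentage points.

The unemployment rate changes by −3.41 percentage points.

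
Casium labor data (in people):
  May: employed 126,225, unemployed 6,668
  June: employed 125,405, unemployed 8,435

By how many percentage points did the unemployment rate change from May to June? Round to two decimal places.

The unemployment rate changed by +1.28 percentage points.

May: labor force = 126,225 + 6,668 = 132,893; u = 6,668/132,893 = 5.02%.
June: labor force = 125,405 + 8,435 = 133,840; u = 8,435/133,840 = 6.30%.
Change = 6.30% − 5.02% = +1.28 pp.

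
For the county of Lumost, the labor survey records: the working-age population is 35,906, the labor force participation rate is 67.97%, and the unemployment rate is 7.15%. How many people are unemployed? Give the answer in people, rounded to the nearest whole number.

About 1,745 are unemployed.

Labor force = 0.6797 × 35,906 = 24,405.
Unemployed = 0.0715 × 24,405 ≈ 1,745.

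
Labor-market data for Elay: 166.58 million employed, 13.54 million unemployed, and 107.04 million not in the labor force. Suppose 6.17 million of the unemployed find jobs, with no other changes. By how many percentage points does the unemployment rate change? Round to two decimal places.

Initially, labor force = 166.58 + 13.54 = 180.12 million, so u = 13.54/180.12 = 7.52%.
After the change, unemployed falls and employed rises by 6.17; labor force unchanged → E = 172.75, U = 7.37, labor force = 180.12 million.
New unemployment rate = 7.37 / 180.12 = 4.09%.
Change = 4.09% − 7.52% = −3.43 percentage points.

The unemployment rate changes by −3.43 percentage points.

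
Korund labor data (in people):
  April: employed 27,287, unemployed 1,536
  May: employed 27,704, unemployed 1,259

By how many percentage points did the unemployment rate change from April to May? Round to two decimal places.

April: labor force = 27,287 + 1,536 = 28,823; u = 1,536/28,823 = 5.33%.
May: labor force = 27,704 + 1,259 = 28,963; u = 1,259/28,963 = 4.35%.
Change = 4.35% − 5.33% = −0.98 pp.

The unemployment rate changed by −0.98 percentage points.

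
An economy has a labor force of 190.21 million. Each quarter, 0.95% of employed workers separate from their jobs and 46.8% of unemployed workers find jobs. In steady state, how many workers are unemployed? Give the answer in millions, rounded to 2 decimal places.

Steady-state unemployment rate u* = s/(s+f) = 0.95/(0.95+46.8) = 0.019895.
Unemployed = u* × labor force = 0.019895 × 190.21 ≈ 3.78 million.

About 3.78 million are unemployed in steady state.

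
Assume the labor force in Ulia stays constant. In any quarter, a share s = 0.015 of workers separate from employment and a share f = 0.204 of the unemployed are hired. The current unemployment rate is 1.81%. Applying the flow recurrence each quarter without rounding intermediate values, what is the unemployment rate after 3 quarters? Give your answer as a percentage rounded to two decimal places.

With a fixed labor force, u_{t+1} = u_t + s·(1−u_t) − f·u_t = u_t·(1−s−f) + s.
Here 1−s−f = 0.781 and s = 0.015.
u_1 = 0.018100 × 0.781 + 0.015 = 0.029136.
u_2 = 0.029136 × 0.781 + 0.015 = 0.037755.
u_3 = 0.037755 × 0.781 + 0.015 = 0.044487.

Unemployment rate after three quarters ≈ 4.45%.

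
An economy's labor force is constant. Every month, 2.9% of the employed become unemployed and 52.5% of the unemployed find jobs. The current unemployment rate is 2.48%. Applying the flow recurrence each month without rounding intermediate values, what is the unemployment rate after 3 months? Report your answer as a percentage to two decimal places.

With a fixed labor force, u_{t+1} = u_t + s·(1−u_t) − f·u_t = u_t·(1−s−f) + s.
Here 1−s−f = 0.446 and s = 0.029.
u_1 = 0.024800 × 0.446 + 0.029 = 0.040061.
u_2 = 0.040061 × 0.446 + 0.029 = 0.046867.
u_3 = 0.046867 × 0.446 + 0.029 = 0.049903.

Unemployment rate after three months ≈ 4.99%.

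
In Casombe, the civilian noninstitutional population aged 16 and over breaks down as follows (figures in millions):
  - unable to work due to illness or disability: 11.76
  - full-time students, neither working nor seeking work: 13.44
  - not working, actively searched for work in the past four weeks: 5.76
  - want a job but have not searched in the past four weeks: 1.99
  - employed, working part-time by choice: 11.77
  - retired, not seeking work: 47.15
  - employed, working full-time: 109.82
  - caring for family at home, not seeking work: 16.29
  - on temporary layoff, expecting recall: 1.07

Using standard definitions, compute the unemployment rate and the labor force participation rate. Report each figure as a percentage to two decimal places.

Unemployment rate ≈ 5.32%; labor force participation rate ≈ 58.63%.

Employed = 11.77 + 109.82 = 121.59 million.
Unemployed = 5.76 + 1.07 = 6.83 million (jobless and actively searching, or on temporary layoff).
Labor force = 121.59 + 6.83 = 128.42 million.
Not in labor force = 11.76 + 13.44 + 1.99 + 47.15 + 16.29 = 90.63 million (those not working and not actively searching are outside the labor force — including those who want a job but have given up searching).
Civilian working-age population = 128.42 + 90.63 = 219.05 million.
Unemployment rate = 6.83 / 128.42 = 5.32%.
Labor force participation rate = 128.42 / 219.05 = 58.63%.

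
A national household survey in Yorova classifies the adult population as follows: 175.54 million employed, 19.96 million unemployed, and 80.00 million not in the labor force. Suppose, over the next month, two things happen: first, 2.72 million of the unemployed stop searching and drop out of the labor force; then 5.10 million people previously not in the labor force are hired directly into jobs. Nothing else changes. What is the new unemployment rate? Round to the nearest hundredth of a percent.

New unemployment rate ≈ 8.71%.

Initially, labor force = 175.54 + 19.96 = 195.50 million, so u = 19.96/195.50 = 10.21%.
After the first change, unemployed and labor force both fall by 2.72 → E = 175.54, U = 17.24, labor force = 192.78 million.
After the second change, employed and labor force both rise by 5.10; unemployed unchanged → E = 180.64, U = 17.24, labor force = 197.88 million.
New unemployment rate = 17.24 / 197.88 = 8.71%.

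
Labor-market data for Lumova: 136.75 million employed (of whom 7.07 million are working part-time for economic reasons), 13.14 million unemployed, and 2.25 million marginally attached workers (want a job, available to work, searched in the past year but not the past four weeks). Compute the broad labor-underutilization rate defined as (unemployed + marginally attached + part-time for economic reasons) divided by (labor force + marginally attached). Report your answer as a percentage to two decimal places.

Labor force = 136.75 + 13.14 = 149.89 million.
Numerator = 13.14 + 2.25 + 7.07 = 22.46 million.
Denominator = 149.89 + 2.25 = 152.14 million.
Broad rate = 22.46 / 152.14 = 14.76%.

Broad underutilization rate ≈ 14.76%.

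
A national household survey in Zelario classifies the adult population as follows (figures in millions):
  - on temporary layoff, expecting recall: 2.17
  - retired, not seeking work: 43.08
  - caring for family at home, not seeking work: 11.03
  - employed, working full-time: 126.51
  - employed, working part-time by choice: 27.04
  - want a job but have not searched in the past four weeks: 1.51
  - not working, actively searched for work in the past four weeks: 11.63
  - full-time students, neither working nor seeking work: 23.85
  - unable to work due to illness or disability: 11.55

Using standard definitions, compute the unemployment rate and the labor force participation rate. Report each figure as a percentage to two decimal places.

Unemployment rate ≈ 8.25%; labor force participation rate ≈ 64.77%.

Employed = 126.51 + 27.04 = 153.55 million.
Unemployed = 2.17 + 11.63 = 13.80 million (jobless and actively searching, or on temporary layoff).
Labor force = 153.55 + 13.80 = 167.35 million.
Not in labor force = 43.08 + 11.03 + 1.51 + 23.85 + 11.55 = 91.02 million (those not working and not actively searching are outside the labor force — including those who want a job but have given up searching).
Civilian working-age population = 167.35 + 91.02 = 258.37 million.
Unemployment rate = 13.80 / 167.35 = 8.25%.
Labor force participation rate = 167.35 / 258.37 = 64.77%.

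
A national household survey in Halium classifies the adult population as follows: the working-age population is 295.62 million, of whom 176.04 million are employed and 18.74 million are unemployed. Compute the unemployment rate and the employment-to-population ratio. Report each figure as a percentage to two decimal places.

Unemployment rate ≈ 9.62%; employment-population ratio ≈ 59.55%.

Labor force = employed + unemployed = 176.04 + 18.74 = 194.78 million.
Unemployment rate = 18.74 / 194.78 = 9.62%.
Employment-population ratio = 176.04 / 295.62 = 59.55%.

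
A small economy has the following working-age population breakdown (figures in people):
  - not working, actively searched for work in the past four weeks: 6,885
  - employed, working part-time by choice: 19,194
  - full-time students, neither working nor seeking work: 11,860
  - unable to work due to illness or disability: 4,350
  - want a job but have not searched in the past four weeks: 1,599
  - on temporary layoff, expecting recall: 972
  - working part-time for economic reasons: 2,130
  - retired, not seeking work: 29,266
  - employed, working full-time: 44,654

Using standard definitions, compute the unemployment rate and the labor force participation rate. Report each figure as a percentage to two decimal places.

Unemployment rate ≈ 10.64%; labor force participation rate ≈ 61.07%.

Employed = 19,194 + 2,130 + 44,654 = 65,978 (anyone who worked, including part-time for economic reasons, counts as employed).
Unemployed = 6,885 + 972 = 7,857 (jobless and actively searching, or on temporary layoff).
Labor force = 65,978 + 7,857 = 73,835.
Not in labor force = 11,860 + 4,350 + 1,599 + 29,266 = 47,075 (those not working and not actively searching are outside the labor force — including those who want a job but have given up searching).
Civilian working-age population = 73,835 + 47,075 = 120,910.
Unemployment rate = 7,857 / 73,835 = 10.64%.
Labor force participation rate = 73,835 / 120,910 = 61.07%.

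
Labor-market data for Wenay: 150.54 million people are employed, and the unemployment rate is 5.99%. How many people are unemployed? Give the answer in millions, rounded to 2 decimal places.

About 9.59 million are unemployed.

Let U be the number unemployed. The labor force is E + U, and U/(E+U) = 0.0599.
So U = 0.0599 × 150.54 / (1 − 0.0599) = 9.0173 / 0.9401 ≈ 9.59 million.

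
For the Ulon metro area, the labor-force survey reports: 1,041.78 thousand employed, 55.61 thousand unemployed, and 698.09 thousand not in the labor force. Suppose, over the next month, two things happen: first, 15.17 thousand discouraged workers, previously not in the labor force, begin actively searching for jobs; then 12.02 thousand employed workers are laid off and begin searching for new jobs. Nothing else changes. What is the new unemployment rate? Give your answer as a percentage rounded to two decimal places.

Initially, labor force = 1,041.78 + 55.61 = 1,097.39 thousand, so u = 55.61/1,097.39 = 5.07%.
After the first change, unemployed and labor force both rise by 15.17 → E = 1,041.78, U = 70.78, labor force = 1,112.56 thousand.
After the second change, employed falls and unemployed rises by 12.02; labor force unchanged → E = 1,029.76, U = 82.80, labor force = 1,112.56 thousand.
New unemployment rate = 82.80 / 1,112.56 = 7.44%.

New unemployment rate ≈ 7.44%.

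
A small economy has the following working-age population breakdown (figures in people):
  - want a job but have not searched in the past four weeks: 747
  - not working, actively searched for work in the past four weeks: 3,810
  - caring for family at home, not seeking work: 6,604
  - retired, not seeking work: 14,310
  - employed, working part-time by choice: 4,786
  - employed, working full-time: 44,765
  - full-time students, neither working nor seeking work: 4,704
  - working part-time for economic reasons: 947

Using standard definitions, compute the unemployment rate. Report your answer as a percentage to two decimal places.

Employed = 4,786 + 44,765 + 947 = 50,498 (anyone who worked, including part-time for economic reasons, counts as employed).
Unemployed = 3,810.
Labor force = 50,498 + 3,810 = 54,308.
Unemployment rate = 3,810 / 54,308 = 7.02%.

Unemployment rate ≈ 7.02%.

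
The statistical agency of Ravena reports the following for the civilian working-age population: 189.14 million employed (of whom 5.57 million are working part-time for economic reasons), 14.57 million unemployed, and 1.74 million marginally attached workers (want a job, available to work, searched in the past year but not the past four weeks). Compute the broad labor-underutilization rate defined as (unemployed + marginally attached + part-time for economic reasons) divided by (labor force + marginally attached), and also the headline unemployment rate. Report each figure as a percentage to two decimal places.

Broad underutilization rate ≈ 10.65%; headline unemployment rate ≈ 7.15%.

Labor force = 189.14 + 14.57 = 203.71 million.
Numerator = 14.57 + 1.74 + 5.57 = 21.88 million.
Denominator = 203.71 + 1.74 = 205.45 million.
Broad rate = 21.88 / 205.45 = 10.65%.
Headline unemployment rate = 14.57 / 203.71 = 7.15%.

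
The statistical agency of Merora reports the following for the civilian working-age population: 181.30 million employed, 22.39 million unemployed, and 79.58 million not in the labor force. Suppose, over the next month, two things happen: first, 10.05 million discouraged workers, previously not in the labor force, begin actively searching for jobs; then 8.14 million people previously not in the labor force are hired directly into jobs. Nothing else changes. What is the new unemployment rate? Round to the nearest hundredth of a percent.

Initially, labor force = 181.30 + 22.39 = 203.69 million, so u = 22.39/203.69 = 10.99%.
After the first change, unemployed and labor force both rise by 10.05 → E = 181.30, U = 32.44, labor force = 213.74 million.
After the second change, employed and labor force both rise by 8.14; unemployed unchanged → E = 189.44, U = 32.44, labor force = 221.88 million.
New unemployment rate = 32.44 / 221.88 = 14.62%.

New unemployment rate ≈ 14.62%.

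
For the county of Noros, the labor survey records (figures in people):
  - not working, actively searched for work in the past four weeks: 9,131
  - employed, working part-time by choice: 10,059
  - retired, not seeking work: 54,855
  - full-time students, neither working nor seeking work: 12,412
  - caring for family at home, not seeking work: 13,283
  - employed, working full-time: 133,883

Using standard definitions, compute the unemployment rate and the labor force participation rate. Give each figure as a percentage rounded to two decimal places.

Employed = 10,059 + 133,883 = 143,942.
Unemployed = 9,131.
Labor force = 143,942 + 9,131 = 153,073.
Not in labor force = 54,855 + 12,412 + 13,283 = 80,550 (those not working and not actively searching are outside the labor force).
Civilian working-age population = 153,073 + 80,550 = 233,623.
Unemployment rate = 9,131 / 153,073 = 5.97%.
Labor force participation rate = 153,073 / 233,623 = 65.52%.

Unemployment rate ≈ 5.97%; labor force participation rate ≈ 65.52%.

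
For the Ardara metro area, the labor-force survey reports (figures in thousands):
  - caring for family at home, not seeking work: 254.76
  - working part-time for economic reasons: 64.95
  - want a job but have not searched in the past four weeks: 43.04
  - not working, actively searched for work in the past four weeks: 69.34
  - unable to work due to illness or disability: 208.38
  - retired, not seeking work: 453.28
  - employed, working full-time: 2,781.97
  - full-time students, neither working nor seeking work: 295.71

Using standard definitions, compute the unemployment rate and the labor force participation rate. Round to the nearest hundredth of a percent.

Employed = 64.95 + 2,781.97 = 2,846.92 thousand (anyone who worked, including part-time for economic reasons, counts as employed).
Unemployed = 69.34 thousand.
Labor force = 2,846.92 + 69.34 = 2,916.26 thousand.
Not in labor force = 254.76 + 43.04 + 208.38 + 453.28 + 295.71 = 1,255.17 thousand (those not working and not actively searching are outside the labor force — including those who want a job but have given up searching).
Civilian working-age population = 2,916.26 + 1,255.17 = 4,171.43 thousand.
Unemployment rate = 69.34 / 2,916.26 = 2.38%.
Labor force participation rate = 2,916.26 / 4,171.43 = 69.91%.

Unemployment rate ≈ 2.38%; labor force participation rate ≈ 69.91%.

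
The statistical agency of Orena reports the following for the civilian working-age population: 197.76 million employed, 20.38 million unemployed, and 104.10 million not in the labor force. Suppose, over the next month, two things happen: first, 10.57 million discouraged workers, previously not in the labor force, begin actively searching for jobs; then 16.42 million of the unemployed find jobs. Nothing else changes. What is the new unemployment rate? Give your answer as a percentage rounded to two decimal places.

Initially, labor force = 197.76 + 20.38 = 218.14 million, so u = 20.38/218.14 = 9.34%.
After the first change, unemployed and labor force both rise by 10.57 → E = 197.76, U = 30.95, labor force = 228.71 million.
After the second change, unemployed falls and employed rises by 16.42; labor force unchanged → E = 214.18, U = 14.53, labor force = 228.71 million.
New unemployment rate = 14.53 / 228.71 = 6.35%.

New unemployment rate ≈ 6.35%.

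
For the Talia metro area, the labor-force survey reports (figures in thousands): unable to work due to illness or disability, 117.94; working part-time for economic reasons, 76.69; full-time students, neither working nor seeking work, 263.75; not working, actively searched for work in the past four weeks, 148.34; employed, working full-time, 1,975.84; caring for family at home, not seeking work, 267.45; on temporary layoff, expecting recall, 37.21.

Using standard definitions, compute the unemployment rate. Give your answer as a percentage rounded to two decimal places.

Employed = 76.69 + 1,975.84 = 2,052.53 thousand (anyone who worked, including part-time for economic reasons, counts as employed).
Unemployed = 148.34 + 37.21 = 185.55 thousand (jobless and actively searching, or on temporary layoff).
Labor force = 2,052.53 + 185.55 = 2,238.08 thousand.
Unemployment rate = 185.55 / 2,238.08 = 8.29%.

Unemployment rate ≈ 8.29%.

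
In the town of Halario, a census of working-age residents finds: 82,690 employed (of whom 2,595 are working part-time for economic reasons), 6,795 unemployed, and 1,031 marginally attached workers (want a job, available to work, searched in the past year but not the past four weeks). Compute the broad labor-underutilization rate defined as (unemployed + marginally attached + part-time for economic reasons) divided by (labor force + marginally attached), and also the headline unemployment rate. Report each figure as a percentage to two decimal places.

Labor force = 82,690 + 6,795 = 89,485.
Numerator = 6,795 + 1,031 + 2,595 = 10,421.
Denominator = 89,485 + 1,031 = 90,516.
Broad rate = 10,421 / 90,516 = 11.51%.
Headline unemployment rate = 6,795 / 89,485 = 7.59%.

Broad underutilization rate ≈ 11.51%; headline unemployment rate ≈ 7.59%.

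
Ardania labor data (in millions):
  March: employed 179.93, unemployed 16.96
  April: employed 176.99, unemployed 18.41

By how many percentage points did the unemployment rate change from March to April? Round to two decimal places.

March: labor force = 179.93 + 16.96 = 196.89; u = 16.96/196.89 = 8.61%.
April: labor force = 176.99 + 18.41 = 195.40; u = 18.41/195.40 = 9.42%.
Change = 9.42% − 8.61% = +0.81 pp.

The unemployment rate changed by +0.81 percentage points.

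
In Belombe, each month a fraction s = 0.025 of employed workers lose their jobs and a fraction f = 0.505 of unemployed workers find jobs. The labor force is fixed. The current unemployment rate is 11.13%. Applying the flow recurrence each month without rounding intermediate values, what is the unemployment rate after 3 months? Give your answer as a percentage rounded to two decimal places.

With a fixed labor force, u_{t+1} = u_t + s·(1−u_t) − f·u_t = u_t·(1−s−f) + s.
Here 1−s−f = 0.470 and s = 0.025.
u_1 = 0.111300 × 0.470 + 0.025 = 0.077311.
u_2 = 0.077311 × 0.470 + 0.025 = 0.061336.
u_3 = 0.061336 × 0.470 + 0.025 = 0.053828.

Unemployment rate after three months ≈ 5.38%.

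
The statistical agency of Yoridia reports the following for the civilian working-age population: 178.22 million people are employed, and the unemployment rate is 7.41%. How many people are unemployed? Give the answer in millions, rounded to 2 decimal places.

About 14.26 million are unemployed.

Let U be the number unemployed. The labor force is E + U, and U/(E+U) = 0.0741.
So U = 0.0741 × 178.22 / (1 − 0.0741) = 13.2061 / 0.9259 ≈ 14.26 million.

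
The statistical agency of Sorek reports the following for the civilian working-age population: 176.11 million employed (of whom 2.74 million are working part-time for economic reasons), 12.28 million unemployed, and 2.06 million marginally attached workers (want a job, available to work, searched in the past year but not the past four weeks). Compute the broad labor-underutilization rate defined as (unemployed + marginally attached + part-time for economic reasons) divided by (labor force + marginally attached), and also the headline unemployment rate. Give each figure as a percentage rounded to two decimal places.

Broad underutilization rate ≈ 8.97%; headline unemployment rate ≈ 6.52%.

Labor force = 176.11 + 12.28 = 188.39 million.
Numerator = 12.28 + 2.06 + 2.74 = 17.08 million.
Denominator = 188.39 + 2.06 = 190.45 million.
Broad rate = 17.08 / 190.45 = 8.97%.
Headline unemployment rate = 12.28 / 188.39 = 6.52%.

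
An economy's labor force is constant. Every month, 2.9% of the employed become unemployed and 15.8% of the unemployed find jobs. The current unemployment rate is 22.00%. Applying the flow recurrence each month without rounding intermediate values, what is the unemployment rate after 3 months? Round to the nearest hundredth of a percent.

With a fixed labor force, u_{t+1} = u_t + s·(1−u_t) − f·u_t = u_t·(1−s−f) + s.
Here 1−s−f = 0.813 and s = 0.029.
u_1 = 0.220000 × 0.813 + 0.029 = 0.207860.
u_2 = 0.207860 × 0.813 + 0.029 = 0.197990.
u_3 = 0.197990 × 0.813 + 0.029 = 0.189966.

Unemployment rate after three months ≈ 19.00%.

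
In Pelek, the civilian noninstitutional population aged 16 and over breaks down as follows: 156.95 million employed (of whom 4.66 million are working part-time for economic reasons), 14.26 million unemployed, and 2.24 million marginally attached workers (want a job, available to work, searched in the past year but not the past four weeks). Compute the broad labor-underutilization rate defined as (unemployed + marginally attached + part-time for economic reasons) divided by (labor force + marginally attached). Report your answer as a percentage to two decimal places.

Labor force = 156.95 + 14.26 = 171.21 million.
Numerator = 14.26 + 2.24 + 4.66 = 21.16 million.
Denominator = 171.21 + 2.24 = 173.45 million.
Broad rate = 21.16 / 173.45 = 12.20%.

Broad underutilization rate ≈ 12.20%.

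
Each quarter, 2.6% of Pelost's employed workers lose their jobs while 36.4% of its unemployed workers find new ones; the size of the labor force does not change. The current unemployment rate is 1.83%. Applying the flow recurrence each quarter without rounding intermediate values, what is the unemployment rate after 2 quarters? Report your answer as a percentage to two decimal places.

Unemployment rate after two quarters ≈ 4.87%.

With a fixed labor force, u_{t+1} = u_t + s·(1−u_t) − f·u_t = u_t·(1−s−f) + s.
Here 1−s−f = 0.610 and s = 0.026.
u_1 = 0.018300 × 0.610 + 0.026 = 0.037163.
u_2 = 0.037163 × 0.610 + 0.026 = 0.048669.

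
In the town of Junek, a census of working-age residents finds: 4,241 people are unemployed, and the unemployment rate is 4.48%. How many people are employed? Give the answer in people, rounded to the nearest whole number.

Labor force = U / u = 4,241 / 0.0448 ≈ 94,665.
Employed = labor force − unemployed = 94,665 − 4,241 = 90,424.

About 90,424 are employed.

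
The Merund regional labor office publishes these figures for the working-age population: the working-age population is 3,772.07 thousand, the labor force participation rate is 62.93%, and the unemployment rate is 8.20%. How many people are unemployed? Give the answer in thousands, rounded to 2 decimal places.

Labor force = 0.6293 × 3,772.07 = 2,373.76 thousand.
Unemployed = 0.0820 × 2,373.76 ≈ 194.65 thousand.

About 194.65 thousand are unemployed.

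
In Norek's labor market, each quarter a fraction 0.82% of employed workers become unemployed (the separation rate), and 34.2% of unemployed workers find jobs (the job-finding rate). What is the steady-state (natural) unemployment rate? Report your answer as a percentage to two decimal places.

At steady state the flows balance: s·E = f·U, so U/(E+U) = s/(s+f).
u* = 0.82 / (0.82 + 34.2) = 0.82 / 35.02 = 2.34%.

Steady-state unemployment rate ≈ 2.34%.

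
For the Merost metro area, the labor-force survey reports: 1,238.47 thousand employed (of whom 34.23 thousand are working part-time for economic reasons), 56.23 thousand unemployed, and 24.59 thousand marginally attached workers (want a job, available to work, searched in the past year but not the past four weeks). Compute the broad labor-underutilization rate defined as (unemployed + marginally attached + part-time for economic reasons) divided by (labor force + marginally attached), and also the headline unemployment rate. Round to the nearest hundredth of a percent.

Labor force = 1,238.47 + 56.23 = 1,294.70 thousand.
Numerator = 56.23 + 24.59 + 34.23 = 115.05 thousand.
Denominator = 1,294.70 + 24.59 = 1,319.29 thousand.
Broad rate = 115.05 / 1,319.29 = 8.72%.
Headline unemployment rate = 56.23 / 1,294.70 = 4.34%.

Broad underutilization rate ≈ 8.72%; headline unemployment rate ≈ 4.34%.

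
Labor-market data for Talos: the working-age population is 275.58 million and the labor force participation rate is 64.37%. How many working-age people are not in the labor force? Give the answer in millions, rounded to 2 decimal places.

About 98.19 million are not in the labor force.

Share not in the labor force = 1 − 0.6437 = 0.3563.
Not in labor force = 0.3563 × 275.58 ≈ 98.19 million.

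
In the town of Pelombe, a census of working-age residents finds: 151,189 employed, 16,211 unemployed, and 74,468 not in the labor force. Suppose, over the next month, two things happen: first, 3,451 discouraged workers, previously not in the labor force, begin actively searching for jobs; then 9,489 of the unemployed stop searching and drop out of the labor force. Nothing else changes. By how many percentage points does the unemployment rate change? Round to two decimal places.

The unemployment rate changes by −3.38 percentage points.

Initially, labor force = 151,189 + 16,211 = 167,400, so u = 16,211/167,400 = 9.68%.
After the first change, unemployed and labor force both rise by 3,451 → E = 151,189, U = 19,662, labor force = 170,851.
After the second change, unemployed and labor force both fall by 9,489 → E = 151,189, U = 10,173, labor force = 161,362.
New unemployment rate = 10,173 / 161,362 = 6.30%.
Change = 6.30% − 9.68% = −3.38 percentage points.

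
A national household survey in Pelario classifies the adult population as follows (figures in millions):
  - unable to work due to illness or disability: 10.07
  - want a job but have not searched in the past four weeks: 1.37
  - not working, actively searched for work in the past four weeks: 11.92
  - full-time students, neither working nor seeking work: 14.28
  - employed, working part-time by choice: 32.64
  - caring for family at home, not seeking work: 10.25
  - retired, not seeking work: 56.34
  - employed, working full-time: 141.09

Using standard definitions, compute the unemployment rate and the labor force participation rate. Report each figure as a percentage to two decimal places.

Unemployment rate ≈ 6.42%; labor force participation rate ≈ 66.79%.

Employed = 32.64 + 141.09 = 173.73 million.
Unemployed = 11.92 million.
Labor force = 173.73 + 11.92 = 185.65 million.
Not in labor force = 10.07 + 1.37 + 14.28 + 10.25 + 56.34 = 92.31 million (those not working and not actively searching are outside the labor force — including those who want a job but have given up searching).
Civilian working-age population = 185.65 + 92.31 = 277.96 million.
Unemployment rate = 11.92 / 185.65 = 6.42%.
Labor force participation rate = 185.65 / 277.96 = 66.79%.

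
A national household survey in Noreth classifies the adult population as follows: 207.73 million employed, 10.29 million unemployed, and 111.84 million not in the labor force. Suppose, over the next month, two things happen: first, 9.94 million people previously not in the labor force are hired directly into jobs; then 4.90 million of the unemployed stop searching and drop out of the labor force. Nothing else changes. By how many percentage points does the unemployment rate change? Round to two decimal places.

Initially, labor force = 207.73 + 10.29 = 218.02 million, so u = 10.29/218.02 = 4.72%.
After the first change, employed and labor force both rise by 9.94; unemployed unchanged → E = 217.67, U = 10.29, labor force = 227.96 million.
After the second change, unemployed and labor force both fall by 4.90 → E = 217.67, U = 5.39, labor force = 223.06 million.
New unemployment rate = 5.39 / 223.06 = 2.42%.
Change = 2.42% − 4.72% = −2.30 percentage points.

The unemployment rate changes by −2.30 percentage points.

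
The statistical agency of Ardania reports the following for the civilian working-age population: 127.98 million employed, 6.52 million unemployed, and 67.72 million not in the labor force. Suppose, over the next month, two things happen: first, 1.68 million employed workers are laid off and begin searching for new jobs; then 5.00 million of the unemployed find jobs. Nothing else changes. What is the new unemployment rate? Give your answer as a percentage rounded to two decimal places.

New unemployment rate ≈ 2.38%.

Initially, labor force = 127.98 + 6.52 = 134.50 million, so u = 6.52/134.50 = 4.85%.
After the first change, employed falls and unemployed rises by 1.68; labor force unchanged → E = 126.30, U = 8.20, labor force = 134.50 million.
After the second change, unemployed falls and employed rises by 5.00; labor force unchanged → E = 131.30, U = 3.20, labor force = 134.50 million.
New unemployment rate = 3.20 / 134.50 = 2.38%.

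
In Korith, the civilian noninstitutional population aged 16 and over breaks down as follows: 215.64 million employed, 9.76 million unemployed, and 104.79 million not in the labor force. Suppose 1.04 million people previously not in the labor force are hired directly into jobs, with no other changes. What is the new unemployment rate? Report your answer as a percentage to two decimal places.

Initially, labor force = 215.64 + 9.76 = 225.40 million, so u = 9.76/225.40 = 4.33%.
After the change, employed and labor force both rise by 1.04; unemployed unchanged → E = 216.68, U = 9.76, labor force = 226.44 million.
New unemployment rate = 9.76 / 226.44 = 4.31%.

New unemployment rate ≈ 4.31%.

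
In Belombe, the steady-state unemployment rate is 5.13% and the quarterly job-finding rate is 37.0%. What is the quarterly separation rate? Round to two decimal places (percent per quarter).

From u* = s/(s+f): s = u·f/(1−u).
s = 0.0513 × 37.0 / (1 − 0.0513) = 1.8981 / 0.9487 ≈ 2.00% per quarter.

Separation rate ≈ 2.00% per quarter.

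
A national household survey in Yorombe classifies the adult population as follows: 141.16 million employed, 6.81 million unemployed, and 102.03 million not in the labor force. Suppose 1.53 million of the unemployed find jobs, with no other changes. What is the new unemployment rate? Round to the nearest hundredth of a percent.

Initially, labor force = 141.16 + 6.81 = 147.97 million, so u = 6.81/147.97 = 4.60%.
After the change, unemployed falls and employed rises by 1.53; labor force unchanged → E = 142.69, U = 5.28, labor force = 147.97 million.
New unemployment rate = 5.28 / 147.97 = 3.57%.

New unemployment rate ≈ 3.57%.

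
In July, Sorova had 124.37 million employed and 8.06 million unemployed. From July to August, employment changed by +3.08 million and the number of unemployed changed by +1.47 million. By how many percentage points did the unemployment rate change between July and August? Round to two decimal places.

The unemployment rate changed by +0.87 percentage points.

July: labor force = 124.37 + 8.06 = 132.43; u = 8.06/132.43 = 6.09%.
August: labor force = 127.45 + 9.53 = 136.98; u = 9.53/136.98 = 6.96%.
Change = 6.96% − 6.09% = +0.87 pp.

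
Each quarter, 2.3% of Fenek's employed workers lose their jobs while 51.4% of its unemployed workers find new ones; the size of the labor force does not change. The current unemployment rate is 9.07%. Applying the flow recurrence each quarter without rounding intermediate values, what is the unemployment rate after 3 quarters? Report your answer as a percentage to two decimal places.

With a fixed labor force, u_{t+1} = u_t + s·(1−u_t) − f·u_t = u_t·(1−s−f) + s.
Here 1−s−f = 0.463 and s = 0.023.
u_1 = 0.090700 × 0.463 + 0.023 = 0.064994.
u_2 = 0.064994 × 0.463 + 0.023 = 0.053092.
u_3 = 0.053092 × 0.463 + 0.023 = 0.047582.

Unemployment rate after three quarters ≈ 4.76%.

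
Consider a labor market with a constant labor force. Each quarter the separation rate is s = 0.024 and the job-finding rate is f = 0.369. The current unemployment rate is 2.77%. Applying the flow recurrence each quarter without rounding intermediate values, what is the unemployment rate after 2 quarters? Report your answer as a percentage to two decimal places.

Unemployment rate after two quarters ≈ 4.88%.

With a fixed labor force, u_{t+1} = u_t + s·(1−u_t) − f·u_t = u_t·(1−s−f) + s.
Here 1−s−f = 0.607 and s = 0.024.
u_1 = 0.027700 × 0.607 + 0.024 = 0.040814.
u_2 = 0.040814 × 0.607 + 0.024 = 0.048774.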